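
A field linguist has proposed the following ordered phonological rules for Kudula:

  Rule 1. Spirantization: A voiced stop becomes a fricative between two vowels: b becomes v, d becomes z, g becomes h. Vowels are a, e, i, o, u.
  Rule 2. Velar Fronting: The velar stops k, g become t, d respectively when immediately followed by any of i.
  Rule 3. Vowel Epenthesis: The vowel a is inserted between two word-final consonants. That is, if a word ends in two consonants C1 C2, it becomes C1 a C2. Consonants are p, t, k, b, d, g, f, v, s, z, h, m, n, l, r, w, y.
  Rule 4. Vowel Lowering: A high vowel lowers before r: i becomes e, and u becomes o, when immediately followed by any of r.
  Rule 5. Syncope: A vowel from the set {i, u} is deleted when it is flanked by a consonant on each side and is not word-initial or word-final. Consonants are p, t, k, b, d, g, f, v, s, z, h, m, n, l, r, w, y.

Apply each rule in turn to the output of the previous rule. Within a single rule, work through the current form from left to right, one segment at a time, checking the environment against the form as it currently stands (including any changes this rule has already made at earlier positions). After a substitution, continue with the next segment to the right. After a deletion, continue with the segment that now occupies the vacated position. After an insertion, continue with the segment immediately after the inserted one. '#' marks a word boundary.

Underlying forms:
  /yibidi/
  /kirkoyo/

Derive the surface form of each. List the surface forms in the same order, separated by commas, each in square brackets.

/yibidi/:
  Rule 1 Spirantization: [yibidi] → [yivizi]
  Rule 2 Velar Fronting: no change — [yivizi]
  Rule 3 Vowel Epenthesis: no change — [yivizi]
  Rule 4 Vowel Lowering: no change — [yivizi]
  Rule 5 Syncope: [yivizi] → [yvzi]
/kirkoyo/:
  Rule 1 Spirantization: no change — [kirkoyo]
  Rule 2 Velar Fronting: [kirkoyo] → [tirkoyo]
  Rule 3 Vowel Epenthesis: no change — [tirkoyo]
  Rule 4 Vowel Lowering: [tirkoyo] → [terkoyo]
  Rule 5 Syncope: no change — [terkoyo]

[yvzi], [terkoyo]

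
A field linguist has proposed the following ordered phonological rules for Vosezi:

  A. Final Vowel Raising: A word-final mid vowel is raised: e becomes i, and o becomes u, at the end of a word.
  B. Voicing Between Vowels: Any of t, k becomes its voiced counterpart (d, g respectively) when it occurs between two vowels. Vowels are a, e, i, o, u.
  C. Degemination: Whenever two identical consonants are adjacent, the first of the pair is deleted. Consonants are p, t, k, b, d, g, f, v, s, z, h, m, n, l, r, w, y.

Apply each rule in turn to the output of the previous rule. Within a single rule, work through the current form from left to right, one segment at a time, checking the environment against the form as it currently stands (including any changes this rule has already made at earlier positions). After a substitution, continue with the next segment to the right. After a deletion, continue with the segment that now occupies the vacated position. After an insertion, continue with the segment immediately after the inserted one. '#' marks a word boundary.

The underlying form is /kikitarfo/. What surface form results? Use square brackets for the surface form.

A Final Vowel Raising: [kikitarfo] → [kikitarfu]
B Voicing Between Vowels: [kikitarfu] → [kigidarfu]
C Degemination: no change — [kigidarfu]

[kigidarfu]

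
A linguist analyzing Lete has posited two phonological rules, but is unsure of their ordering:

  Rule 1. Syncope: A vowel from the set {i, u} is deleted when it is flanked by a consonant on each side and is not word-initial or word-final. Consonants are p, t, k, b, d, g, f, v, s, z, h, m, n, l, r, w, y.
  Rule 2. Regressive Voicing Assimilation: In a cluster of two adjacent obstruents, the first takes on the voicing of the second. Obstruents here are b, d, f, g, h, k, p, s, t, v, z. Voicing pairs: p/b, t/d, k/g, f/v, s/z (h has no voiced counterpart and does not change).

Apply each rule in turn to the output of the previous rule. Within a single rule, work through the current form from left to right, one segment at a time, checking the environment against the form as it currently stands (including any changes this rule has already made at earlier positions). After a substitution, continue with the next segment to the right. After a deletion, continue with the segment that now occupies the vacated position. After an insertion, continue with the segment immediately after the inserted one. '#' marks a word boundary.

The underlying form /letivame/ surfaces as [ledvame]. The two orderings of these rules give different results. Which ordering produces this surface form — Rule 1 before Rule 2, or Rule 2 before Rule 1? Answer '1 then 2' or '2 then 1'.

Order 1 then 2:
  1 Syncope: [letivame] → [letvame]
  2 Regressive Voicing Assimilation: [letvame] → [ledvame]
  result: [ledvame]
Order 2 then 1:
  2 Regressive Voicing Assimilation: no change — [letivame]
  1 Syncope: [letivame] → [letvame]
  result: [letvame]

1 then 2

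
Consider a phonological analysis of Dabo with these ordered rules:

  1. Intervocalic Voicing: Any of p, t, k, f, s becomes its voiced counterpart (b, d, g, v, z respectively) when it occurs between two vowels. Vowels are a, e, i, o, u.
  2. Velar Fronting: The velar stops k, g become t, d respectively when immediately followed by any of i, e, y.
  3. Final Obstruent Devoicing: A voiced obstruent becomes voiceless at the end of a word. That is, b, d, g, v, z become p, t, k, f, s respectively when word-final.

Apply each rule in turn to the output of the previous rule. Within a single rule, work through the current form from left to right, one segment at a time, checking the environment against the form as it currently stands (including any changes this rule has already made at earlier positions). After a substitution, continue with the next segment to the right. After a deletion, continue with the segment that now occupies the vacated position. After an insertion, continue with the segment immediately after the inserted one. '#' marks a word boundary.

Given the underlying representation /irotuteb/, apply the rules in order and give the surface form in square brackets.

[irodudep]

1 Intervocalic Voicing: [irotuteb] → [irodudeb]
2 Velar Fronting: no change — [irodudeb]
3 Final Obstruent Devoicing: [irodudeb] → [irodudep]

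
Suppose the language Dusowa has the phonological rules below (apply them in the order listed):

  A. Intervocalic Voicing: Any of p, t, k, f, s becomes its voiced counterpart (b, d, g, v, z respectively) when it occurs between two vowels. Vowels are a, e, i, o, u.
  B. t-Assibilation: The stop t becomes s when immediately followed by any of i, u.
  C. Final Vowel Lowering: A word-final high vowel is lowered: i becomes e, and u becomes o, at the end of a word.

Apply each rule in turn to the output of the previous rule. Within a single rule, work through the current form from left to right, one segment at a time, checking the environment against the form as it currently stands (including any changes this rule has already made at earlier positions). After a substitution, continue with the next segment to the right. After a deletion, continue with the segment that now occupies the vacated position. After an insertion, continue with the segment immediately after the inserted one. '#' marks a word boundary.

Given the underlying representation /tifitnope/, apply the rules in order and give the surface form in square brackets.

[sivitnobe]

A Intervocalic Voicing: [tifitnope] → [tivitnobe]
B t-Assibilation: [tivitnobe] → [sivitnobe]
C Final Vowel Lowering: no change — [sivitnobe]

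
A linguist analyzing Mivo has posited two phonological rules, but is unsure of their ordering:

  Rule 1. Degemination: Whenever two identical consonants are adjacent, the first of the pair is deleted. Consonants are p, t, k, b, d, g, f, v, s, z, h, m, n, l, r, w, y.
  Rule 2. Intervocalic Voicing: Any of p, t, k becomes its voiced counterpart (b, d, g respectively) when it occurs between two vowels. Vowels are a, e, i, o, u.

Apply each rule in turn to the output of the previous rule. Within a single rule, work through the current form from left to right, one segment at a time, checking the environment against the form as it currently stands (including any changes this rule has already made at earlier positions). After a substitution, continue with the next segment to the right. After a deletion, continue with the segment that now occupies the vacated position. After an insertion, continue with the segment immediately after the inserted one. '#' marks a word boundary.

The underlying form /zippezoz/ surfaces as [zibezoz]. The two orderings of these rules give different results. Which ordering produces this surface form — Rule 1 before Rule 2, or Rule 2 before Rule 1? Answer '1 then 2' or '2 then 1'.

1 then 2

Order 1 then 2:
  1 Degemination: [zippezoz] → [zipezoz]
  2 Intervocalic Voicing: [zipezoz] → [zibezoz]
  result: [zibezoz]
Order 2 then 1:
  2 Intervocalic Voicing: no change — [zippezoz]
  1 Degemination: [zippezoz] → [zipezoz]
  result: [zipezoz]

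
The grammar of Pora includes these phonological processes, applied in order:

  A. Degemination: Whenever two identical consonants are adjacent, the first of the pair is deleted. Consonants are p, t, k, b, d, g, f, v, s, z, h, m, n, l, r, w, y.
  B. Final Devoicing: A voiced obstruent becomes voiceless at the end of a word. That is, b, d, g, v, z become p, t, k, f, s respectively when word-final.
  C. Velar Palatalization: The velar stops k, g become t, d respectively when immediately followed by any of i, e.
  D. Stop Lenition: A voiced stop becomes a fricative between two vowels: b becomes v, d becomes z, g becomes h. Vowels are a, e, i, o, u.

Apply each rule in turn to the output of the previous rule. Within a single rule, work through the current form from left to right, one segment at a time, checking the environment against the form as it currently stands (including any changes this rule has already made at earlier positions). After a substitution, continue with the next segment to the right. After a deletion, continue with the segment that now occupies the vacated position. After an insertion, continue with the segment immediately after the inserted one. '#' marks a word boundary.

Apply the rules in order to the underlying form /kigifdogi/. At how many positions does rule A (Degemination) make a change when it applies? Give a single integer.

A Degemination: no change — [kigifdogi]
B Final Devoicing: no change — [kigifdogi]
C Velar Palatalization: [kigifdogi] → [tidifdodi]
D Stop Lenition: [tidifdodi] → [tizifdozi]
Rule A changed 0 position(s).

0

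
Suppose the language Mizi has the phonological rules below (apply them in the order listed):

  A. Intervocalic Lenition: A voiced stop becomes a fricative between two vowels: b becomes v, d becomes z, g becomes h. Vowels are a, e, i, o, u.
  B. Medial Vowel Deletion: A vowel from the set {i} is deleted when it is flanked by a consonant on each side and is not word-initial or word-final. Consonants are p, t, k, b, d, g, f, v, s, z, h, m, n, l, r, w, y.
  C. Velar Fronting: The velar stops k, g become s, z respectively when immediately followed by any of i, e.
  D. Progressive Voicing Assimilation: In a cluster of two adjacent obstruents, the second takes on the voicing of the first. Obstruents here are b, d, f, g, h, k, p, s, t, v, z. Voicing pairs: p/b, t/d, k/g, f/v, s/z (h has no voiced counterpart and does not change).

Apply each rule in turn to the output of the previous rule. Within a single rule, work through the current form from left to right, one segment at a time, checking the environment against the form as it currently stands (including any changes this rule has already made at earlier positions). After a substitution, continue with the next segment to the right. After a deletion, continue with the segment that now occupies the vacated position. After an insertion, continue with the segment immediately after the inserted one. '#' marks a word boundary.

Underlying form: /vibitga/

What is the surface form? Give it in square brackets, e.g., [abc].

A Intervocalic Lenition: [vibitga] → [vivitga]
B Medial Vowel Deletion: [vivitga] → [vvtga]
C Velar Fronting: no change — [vvtga]
D Progressive Voicing Assimilation: [vvtga] → [vvdga]

[vvdga]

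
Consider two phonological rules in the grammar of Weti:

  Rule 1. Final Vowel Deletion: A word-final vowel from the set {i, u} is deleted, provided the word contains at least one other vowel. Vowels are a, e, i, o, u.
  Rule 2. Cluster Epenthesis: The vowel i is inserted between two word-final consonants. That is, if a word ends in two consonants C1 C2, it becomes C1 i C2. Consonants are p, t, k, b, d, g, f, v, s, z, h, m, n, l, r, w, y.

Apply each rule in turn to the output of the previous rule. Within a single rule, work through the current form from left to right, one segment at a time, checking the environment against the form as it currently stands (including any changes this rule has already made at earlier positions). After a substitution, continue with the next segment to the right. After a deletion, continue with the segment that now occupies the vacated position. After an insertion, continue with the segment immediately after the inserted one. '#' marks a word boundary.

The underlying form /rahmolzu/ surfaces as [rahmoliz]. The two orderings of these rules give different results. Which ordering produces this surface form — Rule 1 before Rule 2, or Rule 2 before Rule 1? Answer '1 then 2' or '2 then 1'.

Order 1 then 2:
  1 Final Vowel Deletion: [rahmolzu] → [rahmolz]
  2 Cluster Epenthesis: [rahmolz] → [rahmoliz]
  result: [rahmoliz]
Order 2 then 1:
  2 Cluster Epenthesis: no change — [rahmolzu]
  1 Final Vowel Deletion: [rahmolzu] → [rahmolz]
  result: [rahmolz]

1 then 2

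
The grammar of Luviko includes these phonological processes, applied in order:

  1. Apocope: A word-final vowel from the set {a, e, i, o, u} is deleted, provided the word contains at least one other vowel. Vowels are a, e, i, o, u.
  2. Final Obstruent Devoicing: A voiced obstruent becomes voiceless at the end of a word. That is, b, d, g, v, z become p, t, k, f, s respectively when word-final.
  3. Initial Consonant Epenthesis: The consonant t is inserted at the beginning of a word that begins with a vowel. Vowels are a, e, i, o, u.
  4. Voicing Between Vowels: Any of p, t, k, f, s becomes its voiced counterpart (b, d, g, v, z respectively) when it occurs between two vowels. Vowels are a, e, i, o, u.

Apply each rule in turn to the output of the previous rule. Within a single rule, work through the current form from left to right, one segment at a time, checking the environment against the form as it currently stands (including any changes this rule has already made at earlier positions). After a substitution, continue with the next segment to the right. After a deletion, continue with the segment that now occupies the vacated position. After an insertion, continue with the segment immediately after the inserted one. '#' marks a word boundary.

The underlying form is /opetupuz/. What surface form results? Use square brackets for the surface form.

[tobedubus]

1 Apocope: no change — [opetupuz]
2 Final Obstruent Devoicing: [opetupuz] → [opetupus]
3 Initial Consonant Epenthesis: [opetupus] → [topetupus]
4 Voicing Between Vowels: [topetupus] → [tobedubus]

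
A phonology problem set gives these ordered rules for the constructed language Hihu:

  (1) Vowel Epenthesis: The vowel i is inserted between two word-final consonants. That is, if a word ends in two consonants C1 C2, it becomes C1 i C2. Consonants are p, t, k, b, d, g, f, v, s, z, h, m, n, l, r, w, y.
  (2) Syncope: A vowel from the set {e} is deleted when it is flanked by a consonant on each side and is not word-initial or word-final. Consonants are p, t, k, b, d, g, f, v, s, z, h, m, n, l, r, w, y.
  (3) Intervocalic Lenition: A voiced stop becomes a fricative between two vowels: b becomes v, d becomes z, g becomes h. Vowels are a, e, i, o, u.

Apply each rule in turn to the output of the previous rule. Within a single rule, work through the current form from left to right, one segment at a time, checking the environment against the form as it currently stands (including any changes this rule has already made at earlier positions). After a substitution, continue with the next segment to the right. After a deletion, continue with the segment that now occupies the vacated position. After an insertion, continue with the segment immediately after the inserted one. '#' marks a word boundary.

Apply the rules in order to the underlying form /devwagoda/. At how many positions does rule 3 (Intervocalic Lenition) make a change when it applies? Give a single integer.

(1) Vowel Epenthesis: no change — [devwagoda]
(2) Syncope: [devwagoda] → [dvwagoda]
(3) Intervocalic Lenition: [dvwagoda] → [dvwahoza]
Rule 3 changed 2 position(s).

2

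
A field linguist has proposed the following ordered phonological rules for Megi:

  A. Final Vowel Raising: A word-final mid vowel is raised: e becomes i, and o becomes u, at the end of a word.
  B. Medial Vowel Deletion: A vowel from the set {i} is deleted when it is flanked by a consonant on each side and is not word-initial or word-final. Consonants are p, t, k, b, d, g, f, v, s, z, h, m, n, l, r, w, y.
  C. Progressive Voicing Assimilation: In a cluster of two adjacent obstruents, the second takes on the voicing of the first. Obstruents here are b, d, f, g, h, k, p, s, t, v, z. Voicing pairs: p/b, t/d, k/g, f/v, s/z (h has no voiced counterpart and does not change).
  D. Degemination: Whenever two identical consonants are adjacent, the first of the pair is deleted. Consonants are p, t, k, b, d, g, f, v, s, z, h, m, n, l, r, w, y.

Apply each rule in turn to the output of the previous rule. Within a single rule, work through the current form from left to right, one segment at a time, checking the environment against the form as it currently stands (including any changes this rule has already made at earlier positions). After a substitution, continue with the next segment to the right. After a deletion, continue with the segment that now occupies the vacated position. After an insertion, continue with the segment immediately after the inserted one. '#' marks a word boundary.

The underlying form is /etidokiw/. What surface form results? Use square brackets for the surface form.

A Final Vowel Raising: no change — [etidokiw]
B Medial Vowel Deletion: [etidokiw] → [etdokw]
C Progressive Voicing Assimilation: [etdokw] → [ettokw]
D Degemination: [ettokw] → [etokw]

[etokw]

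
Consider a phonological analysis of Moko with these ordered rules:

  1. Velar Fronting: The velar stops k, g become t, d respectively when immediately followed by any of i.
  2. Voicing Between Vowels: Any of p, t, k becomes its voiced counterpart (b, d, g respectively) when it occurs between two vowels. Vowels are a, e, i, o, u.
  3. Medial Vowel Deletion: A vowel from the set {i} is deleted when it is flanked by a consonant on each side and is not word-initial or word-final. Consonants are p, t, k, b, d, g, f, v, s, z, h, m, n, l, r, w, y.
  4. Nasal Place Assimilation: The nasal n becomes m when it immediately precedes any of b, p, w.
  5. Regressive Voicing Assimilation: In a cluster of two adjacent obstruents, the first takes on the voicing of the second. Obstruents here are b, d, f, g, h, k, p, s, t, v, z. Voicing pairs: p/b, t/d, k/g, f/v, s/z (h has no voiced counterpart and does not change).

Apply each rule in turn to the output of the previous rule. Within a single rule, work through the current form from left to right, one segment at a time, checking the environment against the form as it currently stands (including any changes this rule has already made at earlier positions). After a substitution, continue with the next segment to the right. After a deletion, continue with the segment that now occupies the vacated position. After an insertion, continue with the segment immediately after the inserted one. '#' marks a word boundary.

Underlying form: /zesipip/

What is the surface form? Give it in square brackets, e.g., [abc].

1 Velar Fronting: no change — [zesipip]
2 Voicing Between Vowels: [zesipip] → [zesibip]
3 Medial Vowel Deletion: [zesibip] → [zesbp]
4 Nasal Place Assimilation: no change — [zesbp]
5 Regressive Voicing Assimilation: [zesbp] → [zezpp]

[zezpp]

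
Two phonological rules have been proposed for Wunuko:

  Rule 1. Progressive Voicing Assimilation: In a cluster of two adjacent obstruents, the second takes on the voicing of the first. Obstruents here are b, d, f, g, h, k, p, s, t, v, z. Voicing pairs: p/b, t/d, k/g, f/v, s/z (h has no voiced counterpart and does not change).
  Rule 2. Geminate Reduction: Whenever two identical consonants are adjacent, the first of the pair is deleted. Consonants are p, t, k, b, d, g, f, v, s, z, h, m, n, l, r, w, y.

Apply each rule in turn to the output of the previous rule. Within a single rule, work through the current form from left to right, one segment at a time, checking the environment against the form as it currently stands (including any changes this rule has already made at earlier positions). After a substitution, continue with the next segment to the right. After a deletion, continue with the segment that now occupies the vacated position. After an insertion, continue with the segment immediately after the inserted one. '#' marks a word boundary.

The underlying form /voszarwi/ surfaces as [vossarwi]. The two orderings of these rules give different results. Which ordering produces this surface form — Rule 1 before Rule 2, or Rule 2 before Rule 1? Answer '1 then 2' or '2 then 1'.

Order 1 then 2:
  1 Progressive Voicing Assimilation: [voszarwi] → [vossarwi]
  2 Geminate Reduction: [vossarwi] → [vosarwi]
  result: [vosarwi]
Order 2 then 1:
  2 Geminate Reduction: no change — [voszarwi]
  1 Progressive Voicing Assimilation: [voszarwi] → [vossarwi]
  result: [vossarwi]

2 then 1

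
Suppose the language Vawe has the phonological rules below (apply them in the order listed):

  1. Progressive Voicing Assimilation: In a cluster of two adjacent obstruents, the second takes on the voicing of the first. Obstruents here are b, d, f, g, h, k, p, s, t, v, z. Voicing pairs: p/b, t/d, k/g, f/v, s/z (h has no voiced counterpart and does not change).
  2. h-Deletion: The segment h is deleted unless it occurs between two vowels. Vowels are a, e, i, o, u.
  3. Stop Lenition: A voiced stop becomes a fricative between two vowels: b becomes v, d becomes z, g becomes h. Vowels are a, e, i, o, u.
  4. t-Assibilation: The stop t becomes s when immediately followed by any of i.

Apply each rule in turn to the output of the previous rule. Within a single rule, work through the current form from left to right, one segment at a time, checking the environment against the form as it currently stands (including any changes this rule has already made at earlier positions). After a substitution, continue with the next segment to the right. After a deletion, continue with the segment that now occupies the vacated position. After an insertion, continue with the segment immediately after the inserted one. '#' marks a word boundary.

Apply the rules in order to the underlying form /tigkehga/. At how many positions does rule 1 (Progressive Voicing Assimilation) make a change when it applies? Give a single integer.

1 Progressive Voicing Assimilation: [tigkehga] → [tiggehka]
2 h-Deletion: [tiggehka] → [tiggeka]
3 Stop Lenition: no change — [tiggeka]
4 t-Assibilation: [tiggeka] → [siggeka]
Rule 1 changed 2 position(s).

2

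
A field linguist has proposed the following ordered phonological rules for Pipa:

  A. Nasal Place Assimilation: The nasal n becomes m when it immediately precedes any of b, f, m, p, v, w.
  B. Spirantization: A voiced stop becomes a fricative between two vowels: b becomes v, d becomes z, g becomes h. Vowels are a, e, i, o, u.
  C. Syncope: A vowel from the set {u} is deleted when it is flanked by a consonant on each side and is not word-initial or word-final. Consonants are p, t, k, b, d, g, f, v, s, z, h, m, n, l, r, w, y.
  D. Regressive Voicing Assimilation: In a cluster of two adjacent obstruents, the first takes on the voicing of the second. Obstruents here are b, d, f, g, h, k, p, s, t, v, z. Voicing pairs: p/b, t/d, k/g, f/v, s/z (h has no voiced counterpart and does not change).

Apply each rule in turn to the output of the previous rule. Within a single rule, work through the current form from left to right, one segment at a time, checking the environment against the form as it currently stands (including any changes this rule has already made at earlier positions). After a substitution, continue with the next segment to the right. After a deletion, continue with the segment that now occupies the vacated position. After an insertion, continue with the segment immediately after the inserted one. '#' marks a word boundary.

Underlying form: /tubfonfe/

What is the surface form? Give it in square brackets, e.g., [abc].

[dpfomfe]

A Nasal Place Assimilation: [tubfonfe] → [tubfomfe]
B Spirantization: no change — [tubfomfe]
C Syncope: [tubfomfe] → [tbfomfe]
D Regressive Voicing Assimilation: [tbfomfe] → [dpfomfe]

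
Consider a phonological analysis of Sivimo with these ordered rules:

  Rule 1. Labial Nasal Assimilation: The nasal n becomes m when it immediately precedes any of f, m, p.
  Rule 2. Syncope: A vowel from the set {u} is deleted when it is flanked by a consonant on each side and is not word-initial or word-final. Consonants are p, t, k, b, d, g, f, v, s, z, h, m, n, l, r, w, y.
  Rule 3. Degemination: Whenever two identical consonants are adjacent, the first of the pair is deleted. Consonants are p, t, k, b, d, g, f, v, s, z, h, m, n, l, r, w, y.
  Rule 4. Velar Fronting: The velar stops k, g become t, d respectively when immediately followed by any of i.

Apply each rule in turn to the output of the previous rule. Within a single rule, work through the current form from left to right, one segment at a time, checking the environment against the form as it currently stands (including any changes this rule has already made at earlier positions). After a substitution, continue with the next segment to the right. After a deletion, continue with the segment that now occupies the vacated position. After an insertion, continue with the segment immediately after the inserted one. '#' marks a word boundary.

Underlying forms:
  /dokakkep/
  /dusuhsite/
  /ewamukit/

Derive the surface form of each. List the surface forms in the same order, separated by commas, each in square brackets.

[dokakep], [dshsite], [ewamtit]

/dokakkep/:
  Rule 1 Labial Nasal Assimilation: no change — [dokakkep]
  Rule 2 Syncope: no change — [dokakkep]
  Rule 3 Degemination: [dokakkep] → [dokakep]
  Rule 4 Velar Fronting: no change — [dokakep]
/dusuhsite/:
  Rule 1 Labial Nasal Assimilation: no change — [dusuhsite]
  Rule 2 Syncope: [dusuhsite] → [dshsite]
  Rule 3 Degemination: no change — [dshsite]
  Rule 4 Velar Fronting: no change — [dshsite]
/ewamukit/:
  Rule 1 Labial Nasal Assimilation: no change — [ewamukit]
  Rule 2 Syncope: [ewamukit] → [ewamkit]
  Rule 3 Degemination: no change — [ewamkit]
  Rule 4 Velar Fronting: [ewamkit] → [ewamtit]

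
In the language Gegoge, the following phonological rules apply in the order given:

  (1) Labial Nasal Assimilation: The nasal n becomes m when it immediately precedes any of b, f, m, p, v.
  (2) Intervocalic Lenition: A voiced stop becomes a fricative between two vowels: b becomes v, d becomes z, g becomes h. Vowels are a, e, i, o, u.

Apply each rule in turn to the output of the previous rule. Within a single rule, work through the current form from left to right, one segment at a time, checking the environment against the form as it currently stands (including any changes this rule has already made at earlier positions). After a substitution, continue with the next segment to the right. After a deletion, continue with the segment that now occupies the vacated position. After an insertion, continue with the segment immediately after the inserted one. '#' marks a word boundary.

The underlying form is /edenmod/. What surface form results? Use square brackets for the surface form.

[ezemmod]

(1) Labial Nasal Assimilation: [edenmod] → [edemmod]
(2) Intervocalic Lenition: [edemmod] → [ezemmod]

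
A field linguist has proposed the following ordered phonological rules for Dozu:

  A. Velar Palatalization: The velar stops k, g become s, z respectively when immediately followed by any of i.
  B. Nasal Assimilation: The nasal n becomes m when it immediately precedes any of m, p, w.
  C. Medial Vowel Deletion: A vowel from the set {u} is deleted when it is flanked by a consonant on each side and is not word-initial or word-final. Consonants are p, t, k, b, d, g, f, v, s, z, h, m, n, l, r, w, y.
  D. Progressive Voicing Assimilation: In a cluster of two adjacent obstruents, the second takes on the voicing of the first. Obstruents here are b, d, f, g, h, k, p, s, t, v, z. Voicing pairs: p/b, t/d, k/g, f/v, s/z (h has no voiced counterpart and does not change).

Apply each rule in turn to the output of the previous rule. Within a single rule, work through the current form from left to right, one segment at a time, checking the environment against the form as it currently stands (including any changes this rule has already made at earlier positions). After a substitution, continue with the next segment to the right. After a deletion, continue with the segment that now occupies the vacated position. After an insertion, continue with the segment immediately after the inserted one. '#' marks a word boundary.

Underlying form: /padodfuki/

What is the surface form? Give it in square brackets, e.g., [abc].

A Velar Palatalization: [padodfuki] → [padodfusi]
B Nasal Assimilation: no change — [padodfusi]
C Medial Vowel Deletion: [padodfusi] → [padodfsi]
D Progressive Voicing Assimilation: [padodfsi] → [padodvzi]

[padodvzi]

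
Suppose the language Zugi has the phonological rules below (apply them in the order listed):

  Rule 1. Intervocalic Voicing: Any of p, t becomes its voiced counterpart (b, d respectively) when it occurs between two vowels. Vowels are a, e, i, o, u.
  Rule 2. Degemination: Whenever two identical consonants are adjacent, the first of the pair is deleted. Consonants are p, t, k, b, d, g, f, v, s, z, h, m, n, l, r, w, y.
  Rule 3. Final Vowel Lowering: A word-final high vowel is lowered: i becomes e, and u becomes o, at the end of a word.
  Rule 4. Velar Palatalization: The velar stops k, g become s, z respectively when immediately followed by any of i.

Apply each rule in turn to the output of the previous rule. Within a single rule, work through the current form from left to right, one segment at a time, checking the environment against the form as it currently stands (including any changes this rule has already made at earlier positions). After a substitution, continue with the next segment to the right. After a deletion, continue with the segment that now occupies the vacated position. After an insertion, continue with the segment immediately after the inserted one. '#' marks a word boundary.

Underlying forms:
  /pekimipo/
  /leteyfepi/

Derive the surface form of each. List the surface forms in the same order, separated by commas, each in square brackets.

/pekimipo/:
  Rule 1 Intervocalic Voicing: [pekimipo] → [pekimibo]
  Rule 2 Degemination: no change — [pekimibo]
  Rule 3 Final Vowel Lowering: no change — [pekimibo]
  Rule 4 Velar Palatalization: [pekimibo] → [pesimibo]
/leteyfepi/:
  Rule 1 Intervocalic Voicing: [leteyfepi] → [ledeyfebi]
  Rule 2 Degemination: no change — [ledeyfebi]
  Rule 3 Final Vowel Lowering: [ledeyfebi] → [ledeyfebe]
  Rule 4 Velar Palatalization: no change — [ledeyfebe]

[pesimibo], [ledeyfebe]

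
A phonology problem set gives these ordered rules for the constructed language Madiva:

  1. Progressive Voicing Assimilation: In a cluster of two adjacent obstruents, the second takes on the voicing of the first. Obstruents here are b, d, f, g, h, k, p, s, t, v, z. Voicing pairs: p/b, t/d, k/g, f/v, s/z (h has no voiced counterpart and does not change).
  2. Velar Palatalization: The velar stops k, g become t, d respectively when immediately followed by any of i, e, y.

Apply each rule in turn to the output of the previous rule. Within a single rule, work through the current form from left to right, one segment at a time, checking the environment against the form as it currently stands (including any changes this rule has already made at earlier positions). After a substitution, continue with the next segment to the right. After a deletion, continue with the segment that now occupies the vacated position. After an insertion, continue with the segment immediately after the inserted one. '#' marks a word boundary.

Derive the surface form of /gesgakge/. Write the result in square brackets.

1 Progressive Voicing Assimilation: [gesgakge] → [geskakke]
2 Velar Palatalization: [geskakke] → [deskakte]

[deskakte]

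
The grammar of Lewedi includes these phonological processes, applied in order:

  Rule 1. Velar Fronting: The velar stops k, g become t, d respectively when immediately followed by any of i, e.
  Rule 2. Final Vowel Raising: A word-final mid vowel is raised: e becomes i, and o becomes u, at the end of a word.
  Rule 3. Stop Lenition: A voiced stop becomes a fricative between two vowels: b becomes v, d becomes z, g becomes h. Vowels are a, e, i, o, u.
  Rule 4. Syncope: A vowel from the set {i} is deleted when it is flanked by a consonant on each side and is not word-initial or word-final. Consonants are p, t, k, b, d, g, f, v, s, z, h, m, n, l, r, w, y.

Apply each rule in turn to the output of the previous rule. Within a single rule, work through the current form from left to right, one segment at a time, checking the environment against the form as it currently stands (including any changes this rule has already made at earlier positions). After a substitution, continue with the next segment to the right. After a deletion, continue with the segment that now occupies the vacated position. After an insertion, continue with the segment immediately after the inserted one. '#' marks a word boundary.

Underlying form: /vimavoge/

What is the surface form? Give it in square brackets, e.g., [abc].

[vmavozi]

Rule 1 Velar Fronting: [vimavoge] → [vimavode]
Rule 2 Final Vowel Raising: [vimavode] → [vimavodi]
Rule 3 Stop Lenition: [vimavodi] → [vimavozi]
Rule 4 Syncope: [vimavozi] → [vmavozi]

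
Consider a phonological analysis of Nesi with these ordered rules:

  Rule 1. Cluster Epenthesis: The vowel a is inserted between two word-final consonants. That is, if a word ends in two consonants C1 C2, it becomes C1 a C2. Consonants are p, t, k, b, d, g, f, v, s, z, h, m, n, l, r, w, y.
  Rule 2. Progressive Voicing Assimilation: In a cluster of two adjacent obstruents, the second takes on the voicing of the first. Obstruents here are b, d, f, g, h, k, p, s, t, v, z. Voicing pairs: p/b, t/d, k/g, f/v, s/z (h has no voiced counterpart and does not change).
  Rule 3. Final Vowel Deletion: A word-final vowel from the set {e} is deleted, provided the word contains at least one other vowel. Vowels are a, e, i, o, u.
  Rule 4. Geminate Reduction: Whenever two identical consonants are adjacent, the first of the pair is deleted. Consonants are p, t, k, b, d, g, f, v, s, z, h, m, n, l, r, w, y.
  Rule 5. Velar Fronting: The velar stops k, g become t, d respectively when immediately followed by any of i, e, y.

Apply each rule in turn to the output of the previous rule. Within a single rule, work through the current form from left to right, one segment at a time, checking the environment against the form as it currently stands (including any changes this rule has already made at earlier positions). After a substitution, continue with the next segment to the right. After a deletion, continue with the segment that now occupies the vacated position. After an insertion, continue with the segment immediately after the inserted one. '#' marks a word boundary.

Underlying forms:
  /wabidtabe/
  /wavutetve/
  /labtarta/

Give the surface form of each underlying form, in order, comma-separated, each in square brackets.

/wabidtabe/:
  Rule 1 Cluster Epenthesis: no change — [wabidtabe]
  Rule 2 Progressive Voicing Assimilation: [wabidtabe] → [wabiddabe]
  Rule 3 Final Vowel Deletion: [wabiddabe] → [wabiddab]
  Rule 4 Geminate Reduction: [wabiddab] → [wabidab]
  Rule 5 Velar Fronting: no change — [wabidab]
/wavutetve/:
  Rule 1 Cluster Epenthesis: no change — [wavutetve]
  Rule 2 Progressive Voicing Assimilation: [wavutetve] → [wavutetfe]
  Rule 3 Final Vowel Deletion: [wavutetfe] → [wavutetf]
  Rule 4 Geminate Reduction: no change — [wavutetf]
  Rule 5 Velar Fronting: no change — [wavutetf]
/labtarta/:
  Rule 1 Cluster Epenthesis: no change — [labtarta]
  Rule 2 Progressive Voicing Assimilation: [labtarta] → [labdarta]
  Rule 3 Final Vowel Deletion: no change — [labdarta]
  Rule 4 Geminate Reduction: no change — [labdarta]
  Rule 5 Velar Fronting: no change — [labdarta]

[wabidab], [wavutetf], [labdarta]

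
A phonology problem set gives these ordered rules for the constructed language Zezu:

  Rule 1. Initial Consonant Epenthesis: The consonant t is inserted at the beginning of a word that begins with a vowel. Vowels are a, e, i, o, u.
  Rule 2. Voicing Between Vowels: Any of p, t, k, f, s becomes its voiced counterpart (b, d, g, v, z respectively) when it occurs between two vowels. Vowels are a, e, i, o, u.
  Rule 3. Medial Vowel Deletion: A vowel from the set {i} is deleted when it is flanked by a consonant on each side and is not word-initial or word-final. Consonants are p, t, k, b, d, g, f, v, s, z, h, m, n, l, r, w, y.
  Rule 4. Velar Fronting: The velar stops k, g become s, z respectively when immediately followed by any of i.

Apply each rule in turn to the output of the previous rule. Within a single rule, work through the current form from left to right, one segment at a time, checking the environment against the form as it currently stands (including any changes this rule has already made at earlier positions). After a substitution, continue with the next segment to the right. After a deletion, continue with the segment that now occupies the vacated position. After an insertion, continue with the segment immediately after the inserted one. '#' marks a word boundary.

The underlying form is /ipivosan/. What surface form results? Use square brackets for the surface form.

Rule 1 Initial Consonant Epenthesis: [ipivosan] → [tipivosan]
Rule 2 Voicing Between Vowels: [tipivosan] → [tibivozan]
Rule 3 Medial Vowel Deletion: [tibivozan] → [tbvozan]
Rule 4 Velar Fronting: no change — [tbvozan]

[tbvozan]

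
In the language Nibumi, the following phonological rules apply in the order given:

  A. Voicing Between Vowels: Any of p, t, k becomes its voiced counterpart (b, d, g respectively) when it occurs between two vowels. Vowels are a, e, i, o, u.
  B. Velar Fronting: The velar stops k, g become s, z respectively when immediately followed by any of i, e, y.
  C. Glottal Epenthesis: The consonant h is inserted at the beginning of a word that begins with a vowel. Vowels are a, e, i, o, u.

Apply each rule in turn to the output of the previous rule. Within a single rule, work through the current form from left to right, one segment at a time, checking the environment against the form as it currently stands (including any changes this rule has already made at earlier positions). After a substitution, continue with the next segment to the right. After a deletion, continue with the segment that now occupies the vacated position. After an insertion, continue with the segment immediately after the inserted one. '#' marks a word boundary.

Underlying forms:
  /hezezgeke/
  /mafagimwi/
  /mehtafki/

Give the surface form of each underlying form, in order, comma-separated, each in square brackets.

/hezezgeke/:
  A Voicing Between Vowels: [hezezgeke] → [hezezgege]
  B Velar Fronting: [hezezgege] → [hezezzeze]
  C Glottal Epenthesis: no change — [hezezzeze]
/mafagimwi/:
  A Voicing Between Vowels: no change — [mafagimwi]
  B Velar Fronting: [mafagimwi] → [mafazimwi]
  C Glottal Epenthesis: no change — [mafazimwi]
/mehtafki/:
  A Voicing Between Vowels: no change — [mehtafki]
  B Velar Fronting: [mehtafki] → [mehtafsi]
  C Glottal Epenthesis: no change — [mehtafsi]

[hezezzeze], [mafazimwi], [mehtafsi]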